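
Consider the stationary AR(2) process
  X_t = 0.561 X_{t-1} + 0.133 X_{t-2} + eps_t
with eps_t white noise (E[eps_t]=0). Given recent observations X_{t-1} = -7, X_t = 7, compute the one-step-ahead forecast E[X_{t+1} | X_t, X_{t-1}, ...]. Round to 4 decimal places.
E[X_{t+1} \mid \mathcal F_t] = 2.9960

For an AR(p) model X_t = c + sum_i phi_i X_{t-i} + eps_t, the
one-step-ahead conditional mean is
  E[X_{t+1} | X_t, ...] = c + sum_i phi_i X_{t+1-i}.
Substitute known values:
  E[X_{t+1} | ...] = (0.561) * (7) + (0.133) * (-7)
                   = 2.9960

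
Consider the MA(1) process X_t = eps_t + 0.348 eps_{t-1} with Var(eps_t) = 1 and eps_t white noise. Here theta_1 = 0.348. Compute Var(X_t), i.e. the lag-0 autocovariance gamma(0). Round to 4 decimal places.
\gamma(0) = 1.1211

For an MA(q) process X_t = eps_t + sum_i theta_i eps_{t-i} with
Var(eps_t) = sigma^2, the variance is
  gamma(0) = sigma^2 * (1 + sum_i theta_i^2).
  sum_i theta_i^2 = (0.348)^2 = 0.121104.
  gamma(0) = 1 * (1 + 0.121104) = 1 * 1.121104 = 1.121104, which rounds to 1.1211.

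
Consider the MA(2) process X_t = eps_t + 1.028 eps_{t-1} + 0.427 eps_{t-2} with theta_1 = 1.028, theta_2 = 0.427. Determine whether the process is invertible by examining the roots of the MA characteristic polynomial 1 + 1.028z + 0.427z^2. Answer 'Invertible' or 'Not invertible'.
\text{Invertible}

The MA(q) characteristic polynomial is P(z) = 1 + 1.028z + 0.427z^2.
Invertibility requires all roots to lie outside the unit circle, i.e. |z| > 1 for every root.
Set 1 + (1.028) z + (0.427) z^2 = 0, i.e. a z^2 + b z + c = 0 with a = 0.427, b = 1.028, c = 1.
Discriminant D = b^2 - 4ac = (1.028)^2 - 4*(0.427)*1 = 1.056784 - (1.708) = -0.651216.
D < 0, so the roots are the complex-conjugate pair z = (-b +/- i sqrt(-D)) / (2a) = -1.2037 +/- 0.9449i.
For a conjugate pair |z|^2 = z * conj(z) = (product of roots) = c/a = 1/(0.427) = 2.34192, so |z| = sqrt(2.34192) = 1.5303 for both roots.
Moduli of all roots: 1.5303, 1.5303.
All moduli strictly greater than 1? Yes.
Verdict: Invertible.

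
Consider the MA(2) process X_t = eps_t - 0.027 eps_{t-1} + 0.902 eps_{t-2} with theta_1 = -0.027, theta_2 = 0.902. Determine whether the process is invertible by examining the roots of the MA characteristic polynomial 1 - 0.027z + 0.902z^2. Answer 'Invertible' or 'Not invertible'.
\text{Invertible}

The MA(q) characteristic polynomial is P(z) = 1 - 0.027z + 0.902z^2.
Invertibility requires all roots to lie outside the unit circle, i.e. |z| > 1 for every root.
Set 1 + (-0.027) z + (0.902) z^2 = 0, i.e. a z^2 + b z + c = 0 with a = 0.902, b = -0.027, c = 1.
Discriminant D = b^2 - 4ac = (-0.027)^2 - 4*(0.902)*1 = 0.000729 - (3.608) = -3.607271.
D < 0, so the roots are the complex-conjugate pair z = (-b +/- i sqrt(-D)) / (2a) = 0.015 +/- 1.0528i.
For a conjugate pair |z|^2 = z * conj(z) = (product of roots) = c/a = 1/(0.902) = 1.108647, so |z| = sqrt(1.108647) = 1.0529 for both roots.
Moduli of all roots: 1.0529, 1.0529.
All moduli strictly greater than 1? Yes.
Verdict: Invertible.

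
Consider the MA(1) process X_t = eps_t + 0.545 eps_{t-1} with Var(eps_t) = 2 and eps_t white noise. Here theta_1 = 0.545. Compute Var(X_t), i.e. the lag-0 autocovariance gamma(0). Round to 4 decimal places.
\gamma(0) = 2.5941

For an MA(q) process X_t = eps_t + sum_i theta_i eps_{t-i} with
Var(eps_t) = sigma^2, the variance is
  gamma(0) = sigma^2 * (1 + sum_i theta_i^2).
  sum_i theta_i^2 = (0.545)^2 = 0.297025.
  gamma(0) = 2 * (1 + 0.297025) = 2 * 1.297025 = 2.59405, which rounds to 2.5941.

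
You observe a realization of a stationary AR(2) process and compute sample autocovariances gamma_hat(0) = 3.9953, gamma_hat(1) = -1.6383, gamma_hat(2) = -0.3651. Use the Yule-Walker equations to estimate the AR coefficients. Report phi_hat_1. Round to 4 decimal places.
\hat\phi_{1} = -0.5380

The Yule-Walker equations for an AR(p) process read, in matrix form,
  Gamma_p phi = r_p,   with   (Gamma_p)_{ij} = gamma(|i - j|),
                       (r_p)_i = gamma(i),   i,j = 1..p.
Substitute the sample gammas (Toeplitz matrix and right-hand side of size 2):
  Gamma_p = [[3.9953, -1.6383], [-1.6383, 3.9953]]
  r_p     = [-1.6383, -0.3651]
Written out:
  3.9953 phi_1 - 1.6383 phi_2 = -1.6383
  -1.6383 phi_1 + 3.9953 phi_2 = -0.3651
Solve by Cramer's rule:
  det = gamma(0)^2 - gamma(1)^2 = (3.9953)^2 - (-1.6383)^2 = 15.96242209 - 2.68402689 = 13.2783952
  phi_hat_1 = [gamma(1) gamma(0) - gamma(1) gamma(2)] / det = [(-1.6383)(3.9953) - (-1.6383)(-0.3651)] / 13.2783952 = -7.14364332 / 13.2783952 = -0.538
  phi_hat_2 = [gamma(0) gamma(2) - gamma(1)^2] / det = [(3.9953)(-0.3651) - (-1.6383)^2] / 13.2783952 = -4.14271092 / 13.2783952 = -0.312
So phi_hat = [-0.5380, -0.3120].
Therefore phi_hat_1 = -0.5380.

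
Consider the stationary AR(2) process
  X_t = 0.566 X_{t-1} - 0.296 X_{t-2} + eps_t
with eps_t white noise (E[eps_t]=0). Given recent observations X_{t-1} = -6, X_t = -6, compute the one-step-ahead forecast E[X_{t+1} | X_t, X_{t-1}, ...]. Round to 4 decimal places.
E[X_{t+1} \mid \mathcal F_t] = -1.6200

For an AR(p) model X_t = c + sum_i phi_i X_{t-i} + eps_t, the
one-step-ahead conditional mean is
  E[X_{t+1} | X_t, ...] = c + sum_i phi_i X_{t+1-i}.
Substitute known values:
  E[X_{t+1} | ...] = (0.566) * (-6) + (-0.296) * (-6)
                   = -1.6200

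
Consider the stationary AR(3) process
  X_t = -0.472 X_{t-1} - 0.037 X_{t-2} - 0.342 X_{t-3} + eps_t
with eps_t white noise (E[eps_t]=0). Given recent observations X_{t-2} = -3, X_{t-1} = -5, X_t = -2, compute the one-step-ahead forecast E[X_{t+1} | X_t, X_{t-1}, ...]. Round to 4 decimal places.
E[X_{t+1} \mid \mathcal F_t] = 2.1550

For an AR(p) model X_t = c + sum_i phi_i X_{t-i} + eps_t, the
one-step-ahead conditional mean is
  E[X_{t+1} | X_t, ...] = c + sum_i phi_i X_{t+1-i}.
Substitute known values:
  E[X_{t+1} | ...] = (-0.472) * (-2) + (-0.037) * (-5) + (-0.342) * (-3)
                   = 2.1550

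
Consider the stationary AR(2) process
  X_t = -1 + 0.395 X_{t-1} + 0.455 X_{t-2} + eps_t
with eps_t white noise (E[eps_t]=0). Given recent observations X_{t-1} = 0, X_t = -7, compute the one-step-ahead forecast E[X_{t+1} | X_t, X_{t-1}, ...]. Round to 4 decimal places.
E[X_{t+1} \mid \mathcal F_t] = -3.7650

For an AR(p) model X_t = c + sum_i phi_i X_{t-i} + eps_t, the
one-step-ahead conditional mean is
  E[X_{t+1} | X_t, ...] = c + sum_i phi_i X_{t+1-i}.
Substitute known values:
  E[X_{t+1} | ...] = -1 + (0.395) * (-7) + (0.455) * (0)
                   = -3.7650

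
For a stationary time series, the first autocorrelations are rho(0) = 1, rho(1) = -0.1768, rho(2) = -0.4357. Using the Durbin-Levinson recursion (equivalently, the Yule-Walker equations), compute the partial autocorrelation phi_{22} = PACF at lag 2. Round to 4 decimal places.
\phi_{22} = -0.4820

The PACF at lag k is phi_{kk}, the last component of the solution
to the Yule-Walker system G_k phi = r_k where
  (G_k)_{ij} = rho(|i - j|), (r_k)_i = rho(i), i,j = 1..k.
Equivalently, Durbin-Levinson gives phi_{kk} iteratively:
  phi_{11} = rho(1)
  phi_{kk} = [rho(k) - sum_{j=1..k-1} phi_{k-1,j} rho(k-j)]
            / [1 - sum_{j=1..k-1} phi_{k-1,j} rho(j)],
  phi_{k,j} = phi_{k-1,j} - phi_{kk} phi_{k-1,k-j},  j = 1..k-1.
Step k = 1:
  phi_11 = rho(1) = -0.1768.
Step k = 2:
  phi_22 = [rho(2) - phi_11 rho(1)] / [1 - phi_11 rho(1)] = [-0.4357 - (-0.1768)(-0.1768)] / [1 - (-0.1768)(-0.1768)]
         = -0.46695824 / 0.96874176 = -0.482.
Therefore phi_{22} = -0.4820.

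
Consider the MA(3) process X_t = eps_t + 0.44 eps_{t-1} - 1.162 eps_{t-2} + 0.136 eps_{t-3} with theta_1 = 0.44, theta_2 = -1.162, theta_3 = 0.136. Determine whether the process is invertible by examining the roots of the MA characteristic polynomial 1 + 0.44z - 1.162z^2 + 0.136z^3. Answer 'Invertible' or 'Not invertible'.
\text{Not invertible}

The MA(q) characteristic polynomial is P(z) = 1 + 0.44z - 1.162z^2 + 0.136z^3.
Invertibility requires all roots to lie outside the unit circle, i.e. |z| > 1 for every root.
Degree 3: look for a simple real root z0 first, then factor out (1 - z/z0) and solve the remaining quadratic.
Testing z0 = 1.25: P(1.25) = 1 + (0.44)(1.25) + (-1.162)(1.25)^2 + (0.136)(1.25)^3
  = 1 + (0.55) + (-1.815625) + (0.265625) = 0.  So z_0 = 1.25 is a root, |z_0| = 1.25.
Divide out the factor (1 - 0.8 z) = (1 - z/z0) (since 1/z0 = 0.8):
  P(z) = (1 - 0.8 z)(1 + (1.24) z + (-0.17) z^2)
  [check: z-coef 1.24 - (0.8) = 0.44; z^2-coef -0.17 - (0.8)(1.24) = -1.162; z^3-coef -(0.8)(-0.17) = 0.136.]
Remaining roots from the quadratic factor 1 + (1.24) z + (-0.17) z^2:
  Set 1 + (1.24) z + (-0.17) z^2 = 0, i.e. a z^2 + b z + c = 0 with a = -0.17, b = 1.24, c = 1.
  Discriminant D = b^2 - 4ac = (1.24)^2 - 4*(-0.17)*1 = 1.5376 - (-0.68) = 2.2176.
  D >= 0, so the roots are real: z = (-b +/- sqrt(D)) / (2a) = (-1.24 +/- 1.489161) / (-0.34).
    z_1 = (-1.24 + 1.489161) / (-0.34) = -0.7328,   |z_1| = 0.7328.
    z_2 = (-1.24 - 1.489161) / (-0.34) = 8.0269,   |z_2| = 8.0269.
Moduli of all roots: 1.2500, 0.7328, 8.0269.
All moduli strictly greater than 1? No.
Verdict: Not invertible.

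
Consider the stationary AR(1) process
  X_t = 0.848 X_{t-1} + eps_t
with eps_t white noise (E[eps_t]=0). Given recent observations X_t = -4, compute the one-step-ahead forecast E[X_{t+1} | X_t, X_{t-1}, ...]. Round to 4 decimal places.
E[X_{t+1} \mid \mathcal F_t] = -3.3920

For an AR(p) model X_t = c + sum_i phi_i X_{t-i} + eps_t, the
one-step-ahead conditional mean is
  E[X_{t+1} | X_t, ...] = c + sum_i phi_i X_{t+1-i}.
Substitute known values:
  E[X_{t+1} | ...] = (0.848) * (-4)
                   = -3.3920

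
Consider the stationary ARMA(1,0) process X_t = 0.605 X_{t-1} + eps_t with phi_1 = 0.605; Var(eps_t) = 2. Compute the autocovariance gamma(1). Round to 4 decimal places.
\gamma(1) = 1.9086

Multiply the model equation by X_{t-k} and take expectations. With theta_0 = psi_0 = 1 and psi_j the MA(infinity) weights, this gives
  gamma(k) - sum_i phi_i gamma(k-i) = c_k,
  c_k = sigma^2 * sum_{j=k..q} theta_j psi_{j-k}   (c_k = 0 for k > q),
using gamma(-m) = gamma(m).
Pure AR (q = 0): c_0 = sigma^2 = 2, c_k = 0 for k >= 1.
Equations for k = 0 and k = 1 (AR order 1):
  gamma(0) = phi_1 gamma(1) + c_0
  gamma(1) = phi_1 gamma(0) + c_1
Substituting the second into the first: gamma(0) (1 - phi_1^2) = c_0 + phi_1 c_1, so
  gamma(0) = c_0 / (1 - phi_1^2) = 2 / (1 - (0.605)^2) = 2 / 0.633975 = 3.154699.
  gamma(1) = phi_1 gamma(0) = (0.605)(3.154699) = 1.908593.
Therefore gamma(1) = 1.9086 (to 4 decimal places).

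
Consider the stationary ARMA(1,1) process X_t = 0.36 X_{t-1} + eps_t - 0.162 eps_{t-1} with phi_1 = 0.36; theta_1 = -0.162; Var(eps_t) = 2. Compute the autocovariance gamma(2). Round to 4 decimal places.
\gamma(2) = 0.1542

Multiply the model equation by X_{t-k} and take expectations. With theta_0 = psi_0 = 1 and psi_j the MA(infinity) weights, this gives
  gamma(k) - sum_i phi_i gamma(k-i) = c_k,
  c_k = sigma^2 * sum_{j=k..q} theta_j psi_{j-k}   (c_k = 0 for k > q),
using gamma(-m) = gamma(m).
psi-weights needed (psi_j = theta_j + sum_i phi_i psi_{j-i}):
  psi_1 = theta_1 + phi_1 = -0.162 + (0.36) = 0.198
Right-hand sides:
  c_0 = sigma^2 (1 + theta_1 psi_1) = 2 * (1 + (-0.162)(0.198)) = 2 * 0.967924 = 1.935848
  c_1 = sigma^2 theta_1 = 2 * (-0.162) = -0.324
  c_2 = 0
Equations for k = 0 and k = 1 (AR order 1):
  gamma(0) = phi_1 gamma(1) + c_0
  gamma(1) = phi_1 gamma(0) + c_1
Substituting the second into the first: gamma(0) (1 - phi_1^2) = c_0 + phi_1 c_1, so
  gamma(0) = (c_0 + phi_1 c_1) / (1 - phi_1^2) = (1.935848 + (0.36)(-0.324)) / (1 - (0.36)^2) = 1.819208 / 0.8704 = 2.090083.
  gamma(1) = phi_1 gamma(0) + c_1 = (0.36)(2.090083) + (-0.324) = 0.42843.
For k = 2 (> q): gamma(2) = phi_1 gamma(1) = (0.36)(0.42843) = 0.154235.
Therefore gamma(2) = 0.1542 (to 4 decimal places).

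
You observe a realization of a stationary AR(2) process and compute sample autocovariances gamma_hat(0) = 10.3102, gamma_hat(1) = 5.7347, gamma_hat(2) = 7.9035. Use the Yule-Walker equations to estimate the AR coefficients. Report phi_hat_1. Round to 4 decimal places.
\hat\phi_{1} = 0.1880

The Yule-Walker equations for an AR(p) process read, in matrix form,
  Gamma_p phi = r_p,   with   (Gamma_p)_{ij} = gamma(|i - j|),
                       (r_p)_i = gamma(i),   i,j = 1..p.
Substitute the sample gammas (Toeplitz matrix and right-hand side of size 2):
  Gamma_p = [[10.3102, 5.7347], [5.7347, 10.3102]]
  r_p     = [5.7347, 7.9035]
Written out:
  10.3102 phi_1 + 5.7347 phi_2 = 5.7347
  5.7347 phi_1 + 10.3102 phi_2 = 7.9035
Solve by Cramer's rule:
  det = gamma(0)^2 - gamma(1)^2 = (10.3102)^2 - (5.7347)^2 = 106.30022404 - 32.88678409 = 73.41343995
  phi_hat_1 = [gamma(1) gamma(0) - gamma(1) gamma(2)] / det = [(5.7347)(10.3102) - (5.7347)(7.9035)] / 73.41343995 = 13.80170249 / 73.41343995 = 0.188
  phi_hat_2 = [gamma(0) gamma(2) - gamma(1)^2] / det = [(10.3102)(7.9035) - (5.7347)^2] / 73.41343995 = 48.59988161 / 73.41343995 = 0.662
So phi_hat = [0.1880, 0.6620].
Therefore phi_hat_1 = 0.1880.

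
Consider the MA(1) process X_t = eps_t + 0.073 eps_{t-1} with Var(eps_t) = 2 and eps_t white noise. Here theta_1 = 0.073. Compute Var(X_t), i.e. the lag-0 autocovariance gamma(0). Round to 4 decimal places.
\gamma(0) = 2.0107

For an MA(q) process X_t = eps_t + sum_i theta_i eps_{t-i} with
Var(eps_t) = sigma^2, the variance is
  gamma(0) = sigma^2 * (1 + sum_i theta_i^2).
  sum_i theta_i^2 = (0.073)^2 = 0.005329.
  gamma(0) = 2 * (1 + 0.005329) = 2 * 1.005329 = 2.010658, which rounds to 2.0107.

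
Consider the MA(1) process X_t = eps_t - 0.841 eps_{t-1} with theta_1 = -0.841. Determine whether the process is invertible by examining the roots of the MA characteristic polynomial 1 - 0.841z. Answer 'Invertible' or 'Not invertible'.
\text{Invertible}

The MA(q) characteristic polynomial is P(z) = 1 - 0.841z.
Invertibility requires all roots to lie outside the unit circle, i.e. |z| > 1 for every root.
This is linear in z: 1 + (-0.841) z = 0  =>  z = -1/(-0.841) = 1.189061,  |z| = 1.189061.
Moduli of all roots: 1.1891.
All moduli strictly greater than 1? Yes.
Verdict: Invertible.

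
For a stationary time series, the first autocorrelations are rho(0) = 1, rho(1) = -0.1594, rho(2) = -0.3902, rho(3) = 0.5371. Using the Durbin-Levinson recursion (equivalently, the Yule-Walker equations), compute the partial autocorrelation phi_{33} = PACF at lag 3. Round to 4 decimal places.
\phi_{33} = 0.4771

The PACF at lag k is phi_{kk}, the last component of the solution
to the Yule-Walker system G_k phi = r_k where
  (G_k)_{ij} = rho(|i - j|), (r_k)_i = rho(i), i,j = 1..k.
Equivalently, Durbin-Levinson gives phi_{kk} iteratively:
  phi_{11} = rho(1)
  phi_{kk} = [rho(k) - sum_{j=1..k-1} phi_{k-1,j} rho(k-j)]
            / [1 - sum_{j=1..k-1} phi_{k-1,j} rho(j)],
  phi_{k,j} = phi_{k-1,j} - phi_{kk} phi_{k-1,k-j},  j = 1..k-1.
Step k = 1:
  phi_11 = rho(1) = -0.1594.
Step k = 2:
  phi_22 = [rho(2) - phi_11 rho(1)] / [1 - phi_11 rho(1)] = [-0.3902 - (-0.1594)(-0.1594)] / [1 - (-0.1594)(-0.1594)]
         = -0.41560836 / 0.97459164 = -0.426444.
  Update: phi_21 = phi_11 - phi_22 phi_11 = -0.1594 - (-0.426444)(-0.1594) = -0.227375.
Step k = 3:
  phi_33 = [rho(3) - phi_21 rho(2) - phi_22 rho(1)] / [1 - phi_21 rho(1) - phi_22 rho(2)]
    numerator   = 0.5371 - (-0.227375)(-0.3902) - (-0.426444)(-0.1594) = 0.38040312
    denominator = 1 - (-0.227375)(-0.1594) - (-0.426444)(-0.3902) = 0.79735812
  phi_33 = 0.38040312 / 0.79735812 = 0.4771.
Therefore phi_{33} = 0.4771.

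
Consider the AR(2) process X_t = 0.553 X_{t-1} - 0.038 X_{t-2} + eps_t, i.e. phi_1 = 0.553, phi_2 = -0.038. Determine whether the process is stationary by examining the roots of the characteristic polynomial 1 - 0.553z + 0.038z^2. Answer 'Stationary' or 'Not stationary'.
\text{Stationary}

The AR(p) characteristic polynomial is P(z) = 1 - 0.553z + 0.038z^2.
Stationarity requires all roots to lie outside the unit circle, i.e. |z| > 1 for every root.
Set 1 + (-0.553) z + (0.038) z^2 = 0, i.e. a z^2 + b z + c = 0 with a = 0.038, b = -0.553, c = 1.
Discriminant D = b^2 - 4ac = (-0.553)^2 - 4*(0.038)*1 = 0.305809 - (0.152) = 0.153809.
D >= 0, so the roots are real: z = (-b +/- sqrt(D)) / (2a) = (0.553 +/- 0.392185) / (0.076).
  z_1 = (0.553 + 0.392185) / (0.076) = 12.4366,   |z_1| = 12.4366.
  z_2 = (0.553 - 0.392185) / (0.076) = 2.116,   |z_2| = 2.116.
Moduli of all roots: 12.4366, 2.1160.
All moduli strictly greater than 1? Yes.
Verdict: Stationary.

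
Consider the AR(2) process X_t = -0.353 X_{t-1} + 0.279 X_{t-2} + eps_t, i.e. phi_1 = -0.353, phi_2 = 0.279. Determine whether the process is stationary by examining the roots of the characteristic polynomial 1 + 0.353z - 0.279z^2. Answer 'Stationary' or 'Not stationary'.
\text{Stationary}

The AR(p) characteristic polynomial is P(z) = 1 + 0.353z - 0.279z^2.
Stationarity requires all roots to lie outside the unit circle, i.e. |z| > 1 for every root.
Set 1 + (0.353) z + (-0.279) z^2 = 0, i.e. a z^2 + b z + c = 0 with a = -0.279, b = 0.353, c = 1.
Discriminant D = b^2 - 4ac = (0.353)^2 - 4*(-0.279)*1 = 0.124609 - (-1.116) = 1.240609.
D >= 0, so the roots are real: z = (-b +/- sqrt(D)) / (2a) = (-0.353 +/- 1.113826) / (-0.558).
  z_1 = (-0.353 + 1.113826) / (-0.558) = -1.3635,   |z_1| = 1.3635.
  z_2 = (-0.353 - 1.113826) / (-0.558) = 2.6287,   |z_2| = 2.6287.
Moduli of all roots: 1.3635, 2.6287.
All moduli strictly greater than 1? Yes.
Verdict: Stationary.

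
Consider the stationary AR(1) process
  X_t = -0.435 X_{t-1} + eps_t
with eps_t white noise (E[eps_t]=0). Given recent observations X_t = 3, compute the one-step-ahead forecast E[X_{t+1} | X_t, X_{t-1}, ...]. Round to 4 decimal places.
E[X_{t+1} \mid \mathcal F_t] = -1.3050

For an AR(p) model X_t = c + sum_i phi_i X_{t-i} + eps_t, the
one-step-ahead conditional mean is
  E[X_{t+1} | X_t, ...] = c + sum_i phi_i X_{t+1-i}.
Substitute known values:
  E[X_{t+1} | ...] = (-0.435) * (3)
                   = -1.3050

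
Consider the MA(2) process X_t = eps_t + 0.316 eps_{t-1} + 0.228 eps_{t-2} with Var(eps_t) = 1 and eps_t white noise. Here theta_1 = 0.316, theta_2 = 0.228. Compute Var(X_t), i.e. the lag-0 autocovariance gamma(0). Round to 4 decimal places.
\gamma(0) = 1.1518

For an MA(q) process X_t = eps_t + sum_i theta_i eps_{t-i} with
Var(eps_t) = sigma^2, the variance is
  gamma(0) = sigma^2 * (1 + sum_i theta_i^2).
  sum_i theta_i^2 = (0.316)^2 + (0.228)^2 = 0.099856 + 0.051984 = 0.15184.
  gamma(0) = 1 * (1 + 0.15184) = 1 * 1.15184 = 1.15184, which rounds to 1.1518.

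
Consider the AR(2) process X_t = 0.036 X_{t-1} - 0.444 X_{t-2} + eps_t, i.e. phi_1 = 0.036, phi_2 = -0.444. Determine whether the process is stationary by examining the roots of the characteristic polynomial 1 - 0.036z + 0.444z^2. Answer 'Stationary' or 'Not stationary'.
\text{Stationary}

The AR(p) characteristic polynomial is P(z) = 1 - 0.036z + 0.444z^2.
Stationarity requires all roots to lie outside the unit circle, i.e. |z| > 1 for every root.
Set 1 + (-0.036) z + (0.444) z^2 = 0, i.e. a z^2 + b z + c = 0 with a = 0.444, b = -0.036, c = 1.
Discriminant D = b^2 - 4ac = (-0.036)^2 - 4*(0.444)*1 = 0.001296 - (1.776) = -1.774704.
D < 0, so the roots are the complex-conjugate pair z = (-b +/- i sqrt(-D)) / (2a) = 0.0405 +/- 1.5002i.
For a conjugate pair |z|^2 = z * conj(z) = (product of roots) = c/a = 1/(0.444) = 2.252252, so |z| = sqrt(2.252252) = 1.5008 for both roots.
Moduli of all roots: 1.5008, 1.5008.
All moduli strictly greater than 1? Yes.
Verdict: Stationary.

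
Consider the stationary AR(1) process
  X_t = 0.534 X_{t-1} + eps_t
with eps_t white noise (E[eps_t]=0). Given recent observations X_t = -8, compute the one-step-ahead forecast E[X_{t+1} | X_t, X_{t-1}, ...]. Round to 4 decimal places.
E[X_{t+1} \mid \mathcal F_t] = -4.2720

For an AR(p) model X_t = c + sum_i phi_i X_{t-i} + eps_t, the
one-step-ahead conditional mean is
  E[X_{t+1} | X_t, ...] = c + sum_i phi_i X_{t+1-i}.
Substitute known values:
  E[X_{t+1} | ...] = (0.534) * (-8)
                   = -4.2720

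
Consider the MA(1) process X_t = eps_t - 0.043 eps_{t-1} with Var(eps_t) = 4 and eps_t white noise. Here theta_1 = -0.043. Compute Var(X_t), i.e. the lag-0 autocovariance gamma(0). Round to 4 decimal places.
\gamma(0) = 4.0074

For an MA(q) process X_t = eps_t + sum_i theta_i eps_{t-i} with
Var(eps_t) = sigma^2, the variance is
  gamma(0) = sigma^2 * (1 + sum_i theta_i^2).
  sum_i theta_i^2 = (-0.043)^2 = 0.001849.
  gamma(0) = 4 * (1 + 0.001849) = 4 * 1.001849 = 4.007396, which rounds to 4.0074.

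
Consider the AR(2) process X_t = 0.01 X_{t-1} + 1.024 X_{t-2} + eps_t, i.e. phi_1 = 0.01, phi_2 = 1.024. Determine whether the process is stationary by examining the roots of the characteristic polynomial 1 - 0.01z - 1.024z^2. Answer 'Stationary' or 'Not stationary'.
\text{Not stationary}

The AR(p) characteristic polynomial is P(z) = 1 - 0.01z - 1.024z^2.
Stationarity requires all roots to lie outside the unit circle, i.e. |z| > 1 for every root.
Set 1 + (-0.01) z + (-1.024) z^2 = 0, i.e. a z^2 + b z + c = 0 with a = -1.024, b = -0.01, c = 1.
Discriminant D = b^2 - 4ac = (-0.01)^2 - 4*(-1.024)*1 = 0.0001 - (-4.096) = 4.0961.
D >= 0, so the roots are real: z = (-b +/- sqrt(D)) / (2a) = (0.01 +/- 2.023882) / (-2.048).
  z_1 = (0.01 + 2.023882) / (-2.048) = -0.9931,   |z_1| = 0.9931.
  z_2 = (0.01 - 2.023882) / (-2.048) = 0.9833,   |z_2| = 0.9833.
Moduli of all roots: 0.9931, 0.9833.
All moduli strictly greater than 1? No.
Verdict: Not stationary.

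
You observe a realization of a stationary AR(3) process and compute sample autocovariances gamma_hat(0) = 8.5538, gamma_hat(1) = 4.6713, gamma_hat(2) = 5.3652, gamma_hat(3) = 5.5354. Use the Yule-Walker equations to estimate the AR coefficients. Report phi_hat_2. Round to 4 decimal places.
\hat\phi_{2} = 0.3580

The Yule-Walker equations for an AR(p) process read, in matrix form,
  Gamma_p phi = r_p,   with   (Gamma_p)_{ij} = gamma(|i - j|),
                       (r_p)_i = gamma(i),   i,j = 1..p.
Substitute the sample gammas (Toeplitz matrix and right-hand side of size 3):
  Gamma_p = [[8.5538, 4.6713, 5.3652], [4.6713, 8.5538, 4.6713], [5.3652, 4.6713, 8.5538]]
  r_p     = [4.6713, 5.3652, 5.5354]
Written out (R1..R3):
  (R1) 8.5538 phi_1 + 4.6713 phi_2 + 5.3652 phi_3 = 4.6713
  (R2) 4.6713 phi_1 + 8.5538 phi_2 + 4.6713 phi_3 = 5.3652
  (R3) 5.3652 phi_1 + 4.6713 phi_2 + 8.5538 phi_3 = 5.5354
Gaussian elimination:
  R2 <- R2 - (4.6713/8.5538) R1 = R2 - (0.546108) R1:  6.002765 phi_2 + 1.74132 phi_3 = 2.814165
  R3 <- R3 - (5.3652/8.5538) R1 = R3 - (0.62723) R1:  1.74132 phi_2 + 5.188586 phi_3 = 2.60542
  R3 <- R3 - (1.74132/6.002765) R2 = R3 - (0.290086) R2:  4.683452 phi_3 = 1.78907
Back-substitution:
  phi_hat_3 = 1.78907 / 4.683452 = 0.381998
  phi_hat_2 = (2.814165 - (1.74132)(0.381998)) / 6.002765 = 0.357999
  phi_hat_1 = (4.6713 - (4.6713)(0.357999) - (5.3652)(0.381998)) / 8.5538 = 0.111001
So phi_hat = [0.1110, 0.3580, 0.3820].
Therefore phi_hat_2 = 0.3580.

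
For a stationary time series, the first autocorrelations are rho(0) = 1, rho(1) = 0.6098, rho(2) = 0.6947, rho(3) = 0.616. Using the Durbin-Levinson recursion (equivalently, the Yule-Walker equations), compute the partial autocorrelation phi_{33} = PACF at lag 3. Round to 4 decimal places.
\phi_{33} = 0.2092

The PACF at lag k is phi_{kk}, the last component of the solution
to the Yule-Walker system G_k phi = r_k where
  (G_k)_{ij} = rho(|i - j|), (r_k)_i = rho(i), i,j = 1..k.
Equivalently, Durbin-Levinson gives phi_{kk} iteratively:
  phi_{11} = rho(1)
  phi_{kk} = [rho(k) - sum_{j=1..k-1} phi_{k-1,j} rho(k-j)]
            / [1 - sum_{j=1..k-1} phi_{k-1,j} rho(j)],
  phi_{k,j} = phi_{k-1,j} - phi_{kk} phi_{k-1,k-j},  j = 1..k-1.
Step k = 1:
  phi_11 = rho(1) = 0.6098.
Step k = 2:
  phi_22 = [rho(2) - phi_11 rho(1)] / [1 - phi_11 rho(1)] = [0.6947 - (0.6098)(0.6098)] / [1 - (0.6098)(0.6098)]
         = 0.32284396 / 0.62814396 = 0.513965.
  Update: phi_21 = phi_11 - phi_22 phi_11 = 0.6098 - (0.513965)(0.6098) = 0.296384.
Step k = 3:
  phi_33 = [rho(3) - phi_21 rho(2) - phi_22 rho(1)] / [1 - phi_21 rho(1) - phi_22 rho(2)]
    numerator   = 0.616 - (0.296384)(0.6947) - (0.513965)(0.6098) = 0.09668609
    denominator = 1 - (0.296384)(0.6098) - (0.513965)(0.6947) = 0.46221349
  phi_33 = 0.09668609 / 0.46221349 = 0.2092.
Therefore phi_{33} = 0.2092.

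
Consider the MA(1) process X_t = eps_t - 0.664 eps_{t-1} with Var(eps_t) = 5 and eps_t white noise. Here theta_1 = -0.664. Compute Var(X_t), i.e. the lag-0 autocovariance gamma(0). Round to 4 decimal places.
\gamma(0) = 7.2045

For an MA(q) process X_t = eps_t + sum_i theta_i eps_{t-i} with
Var(eps_t) = sigma^2, the variance is
  gamma(0) = sigma^2 * (1 + sum_i theta_i^2).
  sum_i theta_i^2 = (-0.664)^2 = 0.440896.
  gamma(0) = 5 * (1 + 0.440896) = 5 * 1.440896 = 7.20448, which rounds to 7.2045.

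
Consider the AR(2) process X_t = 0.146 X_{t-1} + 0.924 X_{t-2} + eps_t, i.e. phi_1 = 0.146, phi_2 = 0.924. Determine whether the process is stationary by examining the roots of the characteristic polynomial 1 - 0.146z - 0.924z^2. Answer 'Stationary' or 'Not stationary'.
\text{Not stationary}

The AR(p) characteristic polynomial is P(z) = 1 - 0.146z - 0.924z^2.
Stationarity requires all roots to lie outside the unit circle, i.e. |z| > 1 for every root.
Set 1 + (-0.146) z + (-0.924) z^2 = 0, i.e. a z^2 + b z + c = 0 with a = -0.924, b = -0.146, c = 1.
Discriminant D = b^2 - 4ac = (-0.146)^2 - 4*(-0.924)*1 = 0.021316 - (-3.696) = 3.717316.
D >= 0, so the roots are real: z = (-b +/- sqrt(D)) / (2a) = (0.146 +/- 1.928034) / (-1.848).
  z_1 = (0.146 + 1.928034) / (-1.848) = -1.1223,   |z_1| = 1.1223.
  z_2 = (0.146 - 1.928034) / (-1.848) = 0.9643,   |z_2| = 0.9643.
Moduli of all roots: 1.1223, 0.9643.
All moduli strictly greater than 1? No.
Verdict: Not stationary.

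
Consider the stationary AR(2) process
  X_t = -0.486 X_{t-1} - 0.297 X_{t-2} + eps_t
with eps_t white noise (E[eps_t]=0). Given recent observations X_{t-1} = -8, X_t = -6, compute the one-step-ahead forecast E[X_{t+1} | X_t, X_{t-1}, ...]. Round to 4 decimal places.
E[X_{t+1} \mid \mathcal F_t] = 5.2920

For an AR(p) model X_t = c + sum_i phi_i X_{t-i} + eps_t, the
one-step-ahead conditional mean is
  E[X_{t+1} | X_t, ...] = c + sum_i phi_i X_{t+1-i}.
Substitute known values:
  E[X_{t+1} | ...] = (-0.486) * (-6) + (-0.297) * (-8)
                   = 5.2920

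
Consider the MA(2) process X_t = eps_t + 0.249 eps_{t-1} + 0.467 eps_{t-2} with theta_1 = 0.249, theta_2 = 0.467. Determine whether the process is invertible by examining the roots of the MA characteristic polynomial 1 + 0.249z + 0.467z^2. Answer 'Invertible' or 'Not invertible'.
\text{Invertible}

The MA(q) characteristic polynomial is P(z) = 1 + 0.249z + 0.467z^2.
Invertibility requires all roots to lie outside the unit circle, i.e. |z| > 1 for every root.
Set 1 + (0.249) z + (0.467) z^2 = 0, i.e. a z^2 + b z + c = 0 with a = 0.467, b = 0.249, c = 1.
Discriminant D = b^2 - 4ac = (0.249)^2 - 4*(0.467)*1 = 0.062001 - (1.868) = -1.805999.
D < 0, so the roots are the complex-conjugate pair z = (-b +/- i sqrt(-D)) / (2a) = -0.2666 +/- 1.4388i.
For a conjugate pair |z|^2 = z * conj(z) = (product of roots) = c/a = 1/(0.467) = 2.141328, so |z| = sqrt(2.141328) = 1.4633 for both roots.
Moduli of all roots: 1.4633, 1.4633.
All moduli strictly greater than 1? Yes.
Verdict: Invertible.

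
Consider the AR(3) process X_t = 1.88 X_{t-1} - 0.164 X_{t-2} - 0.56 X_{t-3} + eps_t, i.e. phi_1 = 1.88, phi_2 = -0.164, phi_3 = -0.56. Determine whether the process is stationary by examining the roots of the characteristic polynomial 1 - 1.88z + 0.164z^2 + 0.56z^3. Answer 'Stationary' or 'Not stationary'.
\text{Not stationary}

The AR(p) characteristic polynomial is P(z) = 1 - 1.88z + 0.164z^2 + 0.56z^3.
Stationarity requires all roots to lie outside the unit circle, i.e. |z| > 1 for every root.
Degree 3: look for a simple real root z0 first, then factor out (1 - z/z0) and solve the remaining quadratic.
Testing z0 = 1.25: P(1.25) = 1 + (-1.88)(1.25) + (0.164)(1.25)^2 + (0.56)(1.25)^3
  = 1 + (-2.35) + (0.25625) + (1.09375) = 0.  So z_0 = 1.25 is a root, |z_0| = 1.25.
Divide out the factor (1 - 0.8 z) = (1 - z/z0) (since 1/z0 = 0.8):
  P(z) = (1 - 0.8 z)(1 + (-1.08) z + (-0.7) z^2)
  [check: z-coef -1.08 - (0.8) = -1.88; z^2-coef -0.7 - (0.8)(-1.08) = 0.164; z^3-coef -(0.8)(-0.7) = 0.56.]
Remaining roots from the quadratic factor 1 + (-1.08) z + (-0.7) z^2:
  Set 1 + (-1.08) z + (-0.7) z^2 = 0, i.e. a z^2 + b z + c = 0 with a = -0.7, b = -1.08, c = 1.
  Discriminant D = b^2 - 4ac = (-1.08)^2 - 4*(-0.7)*1 = 1.1664 - (-2.8) = 3.9664.
  D >= 0, so the roots are real: z = (-b +/- sqrt(D)) / (2a) = (1.08 +/- 1.991582) / (-1.4).
    z_1 = (1.08 + 1.991582) / (-1.4) = -2.194,   |z_1| = 2.194.
    z_2 = (1.08 - 1.991582) / (-1.4) = 0.6511,   |z_2| = 0.6511.
Moduli of all roots: 1.2500, 2.1940, 0.6511.
All moduli strictly greater than 1? No.
Verdict: Not stationary.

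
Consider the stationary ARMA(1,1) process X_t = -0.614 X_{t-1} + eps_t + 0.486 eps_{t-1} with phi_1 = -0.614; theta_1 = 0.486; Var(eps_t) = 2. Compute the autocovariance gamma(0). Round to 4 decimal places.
\gamma(0) = 2.0526

Multiply the model equation by X_{t-k} and take expectations. With theta_0 = psi_0 = 1 and psi_j the MA(infinity) weights, this gives
  gamma(k) - sum_i phi_i gamma(k-i) = c_k,
  c_k = sigma^2 * sum_{j=k..q} theta_j psi_{j-k}   (c_k = 0 for k > q),
using gamma(-m) = gamma(m).
psi-weights needed (psi_j = theta_j + sum_i phi_i psi_{j-i}):
  psi_1 = theta_1 + phi_1 = 0.486 + (-0.614) = -0.128
Right-hand sides:
  c_0 = sigma^2 (1 + theta_1 psi_1) = 2 * (1 + (0.486)(-0.128)) = 2 * 0.937792 = 1.875584
  c_1 = sigma^2 theta_1 = 2 * (0.486) = 0.972
  c_2 = 0
Equations for k = 0 and k = 1 (AR order 1):
  gamma(0) = phi_1 gamma(1) + c_0
  gamma(1) = phi_1 gamma(0) + c_1
Substituting the second into the first: gamma(0) (1 - phi_1^2) = c_0 + phi_1 c_1, so
  gamma(0) = (c_0 + phi_1 c_1) / (1 - phi_1^2) = (1.875584 + (-0.614)(0.972)) / (1 - (-0.614)^2) = 1.278776 / 0.623004 = 2.052597.
Therefore gamma(0) = 2.0526 (to 4 decimal places).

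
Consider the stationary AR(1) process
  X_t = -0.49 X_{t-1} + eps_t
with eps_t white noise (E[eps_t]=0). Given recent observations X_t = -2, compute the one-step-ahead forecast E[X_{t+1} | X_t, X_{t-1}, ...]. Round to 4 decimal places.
E[X_{t+1} \mid \mathcal F_t] = 0.9800

For an AR(p) model X_t = c + sum_i phi_i X_{t-i} + eps_t, the
one-step-ahead conditional mean is
  E[X_{t+1} | X_t, ...] = c + sum_i phi_i X_{t+1-i}.
Substitute known values:
  E[X_{t+1} | ...] = (-0.49) * (-2)
                   = 0.9800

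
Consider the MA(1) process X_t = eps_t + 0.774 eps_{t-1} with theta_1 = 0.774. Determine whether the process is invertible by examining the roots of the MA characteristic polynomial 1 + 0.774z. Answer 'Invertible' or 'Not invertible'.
\text{Invertible}

The MA(q) characteristic polynomial is P(z) = 1 + 0.774z.
Invertibility requires all roots to lie outside the unit circle, i.e. |z| > 1 for every root.
This is linear in z: 1 + (0.774) z = 0  =>  z = -1/(0.774) = -1.29199,  |z| = 1.29199.
Moduli of all roots: 1.2920.
All moduli strictly greater than 1? Yes.
Verdict: Invertible.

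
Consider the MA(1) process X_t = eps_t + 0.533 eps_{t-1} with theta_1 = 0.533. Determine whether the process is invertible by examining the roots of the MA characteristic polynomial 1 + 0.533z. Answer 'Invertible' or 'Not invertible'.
\text{Invertible}

The MA(q) characteristic polynomial is P(z) = 1 + 0.533z.
Invertibility requires all roots to lie outside the unit circle, i.e. |z| > 1 for every root.
This is linear in z: 1 + (0.533) z = 0  =>  z = -1/(0.533) = -1.876173,  |z| = 1.876173.
Moduli of all roots: 1.8762.
All moduli strictly greater than 1? Yes.
Verdict: Invertible.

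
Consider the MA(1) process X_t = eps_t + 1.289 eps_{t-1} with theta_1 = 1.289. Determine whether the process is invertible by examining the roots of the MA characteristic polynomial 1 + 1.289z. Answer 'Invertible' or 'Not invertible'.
\text{Not invertible}

The MA(q) characteristic polynomial is P(z) = 1 + 1.289z.
Invertibility requires all roots to lie outside the unit circle, i.e. |z| > 1 for every root.
This is linear in z: 1 + (1.289) z = 0  =>  z = -1/(1.289) = -0.775795,  |z| = 0.775795.
Moduli of all roots: 0.7758.
All moduli strictly greater than 1? No.
Verdict: Not invertible.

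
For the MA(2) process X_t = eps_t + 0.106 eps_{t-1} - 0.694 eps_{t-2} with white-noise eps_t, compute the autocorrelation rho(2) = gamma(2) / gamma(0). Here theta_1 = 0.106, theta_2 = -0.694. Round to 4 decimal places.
\rho(2) = -0.4649

For an MA(q) process with theta_0 = 1, the autocovariance is
  gamma(k) = sigma^2 * sum_{i=0..q-k} theta_i * theta_{i+k},
and rho(k) = gamma(k) / gamma(0). Sigma^2 cancels.
  numerator   = (1)*(-0.694) = -0.694.
  denominator = (1)^2 + (0.106)^2 + (-0.694)^2 = 1.492872.
  rho(2) = -0.694 / 1.492872 = -0.4649.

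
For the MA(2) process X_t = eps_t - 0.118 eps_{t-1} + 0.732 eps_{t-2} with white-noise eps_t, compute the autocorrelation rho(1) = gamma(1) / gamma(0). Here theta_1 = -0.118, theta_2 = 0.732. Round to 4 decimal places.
\rho(1) = -0.1319

For an MA(q) process with theta_0 = 1, the autocovariance is
  gamma(k) = sigma^2 * sum_{i=0..q-k} theta_i * theta_{i+k},
and rho(k) = gamma(k) / gamma(0). Sigma^2 cancels.
  numerator   = (1)*(-0.118) + (-0.118)*(0.732) = -0.204376.
  denominator = (1)^2 + (-0.118)^2 + (0.732)^2 = 1.549748.
  rho(1) = -0.204376 / 1.549748 = -0.1319.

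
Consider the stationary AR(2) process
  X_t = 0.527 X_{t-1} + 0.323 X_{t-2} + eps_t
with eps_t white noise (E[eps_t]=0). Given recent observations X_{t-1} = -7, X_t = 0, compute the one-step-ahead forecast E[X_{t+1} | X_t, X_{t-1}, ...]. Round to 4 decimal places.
E[X_{t+1} \mid \mathcal F_t] = -2.2610

For an AR(p) model X_t = c + sum_i phi_i X_{t-i} + eps_t, the
one-step-ahead conditional mean is
  E[X_{t+1} | X_t, ...] = c + sum_i phi_i X_{t+1-i}.
Substitute known values:
  E[X_{t+1} | ...] = (0.527) * (0) + (0.323) * (-7)
                   = -2.2610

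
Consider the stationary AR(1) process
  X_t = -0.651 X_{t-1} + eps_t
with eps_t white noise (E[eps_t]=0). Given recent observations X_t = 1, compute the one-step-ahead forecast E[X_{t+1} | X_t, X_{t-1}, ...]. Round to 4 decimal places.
E[X_{t+1} \mid \mathcal F_t] = -0.6510

For an AR(p) model X_t = c + sum_i phi_i X_{t-i} + eps_t, the
one-step-ahead conditional mean is
  E[X_{t+1} | X_t, ...] = c + sum_i phi_i X_{t+1-i}.
Substitute known values:
  E[X_{t+1} | ...] = (-0.651) * (1)
                   = -0.6510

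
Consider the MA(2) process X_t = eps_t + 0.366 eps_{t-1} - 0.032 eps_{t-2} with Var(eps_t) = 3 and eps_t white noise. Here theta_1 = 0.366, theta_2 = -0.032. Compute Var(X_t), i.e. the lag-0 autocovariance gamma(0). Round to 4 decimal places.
\gamma(0) = 3.4049

For an MA(q) process X_t = eps_t + sum_i theta_i eps_{t-i} with
Var(eps_t) = sigma^2, the variance is
  gamma(0) = sigma^2 * (1 + sum_i theta_i^2).
  sum_i theta_i^2 = (0.366)^2 + (-0.032)^2 = 0.133956 + 0.001024 = 0.13498.
  gamma(0) = 3 * (1 + 0.13498) = 3 * 1.13498 = 3.40494, which rounds to 3.4049.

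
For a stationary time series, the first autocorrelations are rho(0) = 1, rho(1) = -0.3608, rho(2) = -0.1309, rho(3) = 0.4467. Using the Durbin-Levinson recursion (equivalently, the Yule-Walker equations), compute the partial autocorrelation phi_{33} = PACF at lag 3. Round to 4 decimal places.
\phi_{33} = 0.3500

The PACF at lag k is phi_{kk}, the last component of the solution
to the Yule-Walker system G_k phi = r_k where
  (G_k)_{ij} = rho(|i - j|), (r_k)_i = rho(i), i,j = 1..k.
Equivalently, Durbin-Levinson gives phi_{kk} iteratively:
  phi_{11} = rho(1)
  phi_{kk} = [rho(k) - sum_{j=1..k-1} phi_{k-1,j} rho(k-j)]
            / [1 - sum_{j=1..k-1} phi_{k-1,j} rho(j)],
  phi_{k,j} = phi_{k-1,j} - phi_{kk} phi_{k-1,k-j},  j = 1..k-1.
Step k = 1:
  phi_11 = rho(1) = -0.3608.
Step k = 2:
  phi_22 = [rho(2) - phi_11 rho(1)] / [1 - phi_11 rho(1)] = [-0.1309 - (-0.3608)(-0.3608)] / [1 - (-0.3608)(-0.3608)]
         = -0.26107664 / 0.86982336 = -0.300149.
  Update: phi_21 = phi_11 - phi_22 phi_11 = -0.3608 - (-0.300149)(-0.3608) = -0.469094.
Step k = 3:
  phi_33 = [rho(3) - phi_21 rho(2) - phi_22 rho(1)] / [1 - phi_21 rho(1) - phi_22 rho(2)]
    numerator   = 0.4467 - (-0.469094)(-0.1309) - (-0.300149)(-0.3608) = 0.27700185
    denominator = 1 - (-0.469094)(-0.3608) - (-0.300149)(-0.1309) = 0.79146146
  phi_33 = 0.27700185 / 0.79146146 = 0.35.
Therefore phi_{33} = 0.3500.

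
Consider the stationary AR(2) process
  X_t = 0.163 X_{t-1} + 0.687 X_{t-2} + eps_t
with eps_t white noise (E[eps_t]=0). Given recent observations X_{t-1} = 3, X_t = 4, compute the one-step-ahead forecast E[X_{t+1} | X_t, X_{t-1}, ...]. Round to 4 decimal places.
E[X_{t+1} \mid \mathcal F_t] = 2.7130

For an AR(p) model X_t = c + sum_i phi_i X_{t-i} + eps_t, the
one-step-ahead conditional mean is
  E[X_{t+1} | X_t, ...] = c + sum_i phi_i X_{t+1-i}.
Substitute known values:
  E[X_{t+1} | ...] = (0.163) * (4) + (0.687) * (3)
                   = 2.7130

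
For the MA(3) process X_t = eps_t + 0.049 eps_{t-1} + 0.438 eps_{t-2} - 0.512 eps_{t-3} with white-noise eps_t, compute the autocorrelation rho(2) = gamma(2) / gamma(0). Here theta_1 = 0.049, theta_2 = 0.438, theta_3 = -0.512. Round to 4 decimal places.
\rho(2) = 0.2835

For an MA(q) process with theta_0 = 1, the autocovariance is
  gamma(k) = sigma^2 * sum_{i=0..q-k} theta_i * theta_{i+k},
and rho(k) = gamma(k) / gamma(0). Sigma^2 cancels.
  numerator   = (1)*(0.438) + (0.049)*(-0.512) = 0.412912.
  denominator = (1)^2 + (0.049)^2 + (0.438)^2 + (-0.512)^2 = 1.456389.
  rho(2) = 0.412912 / 1.456389 = 0.2835.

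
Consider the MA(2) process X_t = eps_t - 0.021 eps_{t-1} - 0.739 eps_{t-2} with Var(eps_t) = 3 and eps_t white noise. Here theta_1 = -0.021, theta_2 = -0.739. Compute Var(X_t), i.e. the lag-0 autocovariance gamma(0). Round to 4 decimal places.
\gamma(0) = 4.6397

For an MA(q) process X_t = eps_t + sum_i theta_i eps_{t-i} with
Var(eps_t) = sigma^2, the variance is
  gamma(0) = sigma^2 * (1 + sum_i theta_i^2).
  sum_i theta_i^2 = (-0.021)^2 + (-0.739)^2 = 0.000441 + 0.546121 = 0.546562.
  gamma(0) = 3 * (1 + 0.546562) = 3 * 1.546562 = 4.639686, which rounds to 4.6397.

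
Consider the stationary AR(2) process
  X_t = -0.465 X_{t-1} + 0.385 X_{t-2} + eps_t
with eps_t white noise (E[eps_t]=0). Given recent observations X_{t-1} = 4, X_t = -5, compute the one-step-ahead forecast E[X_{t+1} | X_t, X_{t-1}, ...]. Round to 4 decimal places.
E[X_{t+1} \mid \mathcal F_t] = 3.8650

For an AR(p) model X_t = c + sum_i phi_i X_{t-i} + eps_t, the
one-step-ahead conditional mean is
  E[X_{t+1} | X_t, ...] = c + sum_i phi_i X_{t+1-i}.
Substitute known values:
  E[X_{t+1} | ...] = (-0.465) * (-5) + (0.385) * (4)
                   = 3.8650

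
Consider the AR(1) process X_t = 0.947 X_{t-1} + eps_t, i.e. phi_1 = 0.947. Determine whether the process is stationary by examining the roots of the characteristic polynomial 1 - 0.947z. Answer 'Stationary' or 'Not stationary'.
\text{Stationary}

The AR(p) characteristic polynomial is P(z) = 1 - 0.947z.
Stationarity requires all roots to lie outside the unit circle, i.e. |z| > 1 for every root.
This is linear in z: 1 + (-0.947) z = 0  =>  z = -1/(-0.947) = 1.055966,  |z| = 1.055966.
Moduli of all roots: 1.0560.
All moduli strictly greater than 1? Yes.
Verdict: Stationary.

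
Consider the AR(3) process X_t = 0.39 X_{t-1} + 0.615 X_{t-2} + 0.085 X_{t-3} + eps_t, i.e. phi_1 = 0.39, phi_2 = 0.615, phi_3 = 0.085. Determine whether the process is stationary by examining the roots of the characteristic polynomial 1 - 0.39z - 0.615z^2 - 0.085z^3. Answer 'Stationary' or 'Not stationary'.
\text{Not stationary}

The AR(p) characteristic polynomial is P(z) = 1 - 0.39z - 0.615z^2 - 0.085z^3.
Stationarity requires all roots to lie outside the unit circle, i.e. |z| > 1 for every root.
Degree 3: look for a simple real root z0 first, then factor out (1 - z/z0) and solve the remaining quadratic.
Testing z0 = -2: P(-2) = 1 + (-0.39)(-2) + (-0.615)(-2)^2 + (-0.085)(-2)^3
  = 1 + (0.78) + (-2.46) + (0.68) = 0.  So z_0 = -2 is a root, |z_0| = 2.
Divide out the factor (1 + 0.5 z) = (1 - z/z0) (since 1/z0 = -0.5):
  P(z) = (1 + 0.5 z)(1 + (-0.89) z + (-0.17) z^2)
  [check: z-coef -0.89 - (-0.5) = -0.39; z^2-coef -0.17 - (-0.5)(-0.89) = -0.615; z^3-coef -(-0.5)(-0.17) = -0.085.]
Remaining roots from the quadratic factor 1 + (-0.89) z + (-0.17) z^2:
  Set 1 + (-0.89) z + (-0.17) z^2 = 0, i.e. a z^2 + b z + c = 0 with a = -0.17, b = -0.89, c = 1.
  Discriminant D = b^2 - 4ac = (-0.89)^2 - 4*(-0.17)*1 = 0.7921 - (-0.68) = 1.4721.
  D >= 0, so the roots are real: z = (-b +/- sqrt(D)) / (2a) = (0.89 +/- 1.213301) / (-0.34).
    z_1 = (0.89 + 1.213301) / (-0.34) = -6.1862,   |z_1| = 6.1862.
    z_2 = (0.89 - 1.213301) / (-0.34) = 0.9509,   |z_2| = 0.9509.
Moduli of all roots: 2.0000, 6.1862, 0.9509.
All moduli strictly greater than 1? No.
Verdict: Not stationary.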